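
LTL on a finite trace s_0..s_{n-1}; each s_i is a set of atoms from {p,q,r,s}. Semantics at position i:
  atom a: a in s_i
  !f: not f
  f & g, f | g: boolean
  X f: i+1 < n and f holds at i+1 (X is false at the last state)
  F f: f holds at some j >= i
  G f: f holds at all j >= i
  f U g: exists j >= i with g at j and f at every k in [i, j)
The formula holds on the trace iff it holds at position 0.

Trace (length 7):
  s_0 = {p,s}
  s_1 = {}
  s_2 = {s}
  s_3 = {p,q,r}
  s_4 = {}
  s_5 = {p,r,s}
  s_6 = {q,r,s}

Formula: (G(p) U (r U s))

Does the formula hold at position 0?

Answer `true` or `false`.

s_0={p,s}: (G(p) U (r U s))=True G(p)=False p=True (r U s)=True r=False s=True
s_1={}: (G(p) U (r U s))=False G(p)=False p=False (r U s)=False r=False s=False
s_2={s}: (G(p) U (r U s))=True G(p)=False p=False (r U s)=True r=False s=True
s_3={p,q,r}: (G(p) U (r U s))=False G(p)=False p=True (r U s)=False r=True s=False
s_4={}: (G(p) U (r U s))=False G(p)=False p=False (r U s)=False r=False s=False
s_5={p,r,s}: (G(p) U (r U s))=True G(p)=False p=True (r U s)=True r=True s=True
s_6={q,r,s}: (G(p) U (r U s))=True G(p)=False p=False (r U s)=True r=True s=True

Answer: true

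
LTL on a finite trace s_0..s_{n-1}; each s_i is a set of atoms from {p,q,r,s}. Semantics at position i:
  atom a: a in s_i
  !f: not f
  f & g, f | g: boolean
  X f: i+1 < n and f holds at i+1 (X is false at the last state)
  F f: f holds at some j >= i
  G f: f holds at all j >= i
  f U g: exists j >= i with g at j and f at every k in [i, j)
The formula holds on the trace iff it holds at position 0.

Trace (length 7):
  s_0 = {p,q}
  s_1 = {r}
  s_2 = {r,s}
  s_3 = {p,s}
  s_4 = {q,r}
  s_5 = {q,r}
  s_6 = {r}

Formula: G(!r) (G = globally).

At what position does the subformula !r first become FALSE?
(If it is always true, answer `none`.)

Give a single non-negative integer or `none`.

s_0={p,q}: !r=True r=False
s_1={r}: !r=False r=True
s_2={r,s}: !r=False r=True
s_3={p,s}: !r=True r=False
s_4={q,r}: !r=False r=True
s_5={q,r}: !r=False r=True
s_6={r}: !r=False r=True
G(!r) holds globally = False
First violation at position 1.

Answer: 1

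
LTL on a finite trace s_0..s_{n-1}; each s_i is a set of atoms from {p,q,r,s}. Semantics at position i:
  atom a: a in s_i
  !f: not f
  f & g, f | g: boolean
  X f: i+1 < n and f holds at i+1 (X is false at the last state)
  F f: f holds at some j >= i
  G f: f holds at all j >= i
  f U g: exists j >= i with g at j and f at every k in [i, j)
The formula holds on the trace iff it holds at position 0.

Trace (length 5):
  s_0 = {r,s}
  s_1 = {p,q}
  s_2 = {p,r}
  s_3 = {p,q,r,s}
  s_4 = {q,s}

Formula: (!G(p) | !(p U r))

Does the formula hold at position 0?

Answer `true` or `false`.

s_0={r,s}: (!G(p) | !(p U r))=True !G(p)=True G(p)=False p=False !(p U r)=False (p U r)=True r=True
s_1={p,q}: (!G(p) | !(p U r))=True !G(p)=True G(p)=False p=True !(p U r)=False (p U r)=True r=False
s_2={p,r}: (!G(p) | !(p U r))=True !G(p)=True G(p)=False p=True !(p U r)=False (p U r)=True r=True
s_3={p,q,r,s}: (!G(p) | !(p U r))=True !G(p)=True G(p)=False p=True !(p U r)=False (p U r)=True r=True
s_4={q,s}: (!G(p) | !(p U r))=True !G(p)=True G(p)=False p=False !(p U r)=True (p U r)=False r=False

Answer: true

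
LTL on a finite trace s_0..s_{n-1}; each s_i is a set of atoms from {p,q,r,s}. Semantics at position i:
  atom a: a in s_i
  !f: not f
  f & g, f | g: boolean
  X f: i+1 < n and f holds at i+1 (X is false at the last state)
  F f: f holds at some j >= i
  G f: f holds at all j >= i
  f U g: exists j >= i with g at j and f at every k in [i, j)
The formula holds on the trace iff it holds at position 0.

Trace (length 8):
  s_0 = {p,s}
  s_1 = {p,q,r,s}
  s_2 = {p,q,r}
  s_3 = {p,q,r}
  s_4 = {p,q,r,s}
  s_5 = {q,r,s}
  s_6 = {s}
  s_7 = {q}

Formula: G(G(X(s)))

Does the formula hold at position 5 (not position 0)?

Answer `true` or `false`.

s_0={p,s}: G(G(X(s)))=False G(X(s))=False X(s)=True s=True
s_1={p,q,r,s}: G(G(X(s)))=False G(X(s))=False X(s)=False s=True
s_2={p,q,r}: G(G(X(s)))=False G(X(s))=False X(s)=False s=False
s_3={p,q,r}: G(G(X(s)))=False G(X(s))=False X(s)=True s=False
s_4={p,q,r,s}: G(G(X(s)))=False G(X(s))=False X(s)=True s=True
s_5={q,r,s}: G(G(X(s)))=False G(X(s))=False X(s)=True s=True
s_6={s}: G(G(X(s)))=False G(X(s))=False X(s)=False s=True
s_7={q}: G(G(X(s)))=False G(X(s))=False X(s)=False s=False
Evaluating at position 5: result = False

Answer: false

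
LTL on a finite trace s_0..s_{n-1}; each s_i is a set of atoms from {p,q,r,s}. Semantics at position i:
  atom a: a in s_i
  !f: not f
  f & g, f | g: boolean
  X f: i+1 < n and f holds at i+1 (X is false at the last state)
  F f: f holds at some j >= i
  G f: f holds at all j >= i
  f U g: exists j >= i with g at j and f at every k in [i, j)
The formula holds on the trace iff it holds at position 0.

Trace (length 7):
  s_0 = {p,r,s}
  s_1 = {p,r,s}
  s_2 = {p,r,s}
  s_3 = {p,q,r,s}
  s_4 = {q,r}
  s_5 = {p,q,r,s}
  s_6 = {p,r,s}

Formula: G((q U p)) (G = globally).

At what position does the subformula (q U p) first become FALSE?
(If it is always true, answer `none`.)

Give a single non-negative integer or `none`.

s_0={p,r,s}: (q U p)=True q=False p=True
s_1={p,r,s}: (q U p)=True q=False p=True
s_2={p,r,s}: (q U p)=True q=False p=True
s_3={p,q,r,s}: (q U p)=True q=True p=True
s_4={q,r}: (q U p)=True q=True p=False
s_5={p,q,r,s}: (q U p)=True q=True p=True
s_6={p,r,s}: (q U p)=True q=False p=True
G((q U p)) holds globally = True
No violation — formula holds at every position.

Answer: none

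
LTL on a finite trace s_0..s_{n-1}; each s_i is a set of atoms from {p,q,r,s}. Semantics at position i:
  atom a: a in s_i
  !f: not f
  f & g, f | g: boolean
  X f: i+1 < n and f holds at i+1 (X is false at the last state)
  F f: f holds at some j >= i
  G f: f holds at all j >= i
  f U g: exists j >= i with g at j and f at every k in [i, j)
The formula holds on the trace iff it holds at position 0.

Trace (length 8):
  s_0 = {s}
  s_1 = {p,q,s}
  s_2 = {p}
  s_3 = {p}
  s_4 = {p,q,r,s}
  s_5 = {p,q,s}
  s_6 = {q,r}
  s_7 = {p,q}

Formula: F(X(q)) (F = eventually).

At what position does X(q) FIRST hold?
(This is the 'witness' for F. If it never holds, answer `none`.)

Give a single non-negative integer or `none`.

s_0={s}: X(q)=True q=False
s_1={p,q,s}: X(q)=False q=True
s_2={p}: X(q)=False q=False
s_3={p}: X(q)=True q=False
s_4={p,q,r,s}: X(q)=True q=True
s_5={p,q,s}: X(q)=True q=True
s_6={q,r}: X(q)=True q=True
s_7={p,q}: X(q)=False q=True
F(X(q)) holds; first witness at position 0.

Answer: 0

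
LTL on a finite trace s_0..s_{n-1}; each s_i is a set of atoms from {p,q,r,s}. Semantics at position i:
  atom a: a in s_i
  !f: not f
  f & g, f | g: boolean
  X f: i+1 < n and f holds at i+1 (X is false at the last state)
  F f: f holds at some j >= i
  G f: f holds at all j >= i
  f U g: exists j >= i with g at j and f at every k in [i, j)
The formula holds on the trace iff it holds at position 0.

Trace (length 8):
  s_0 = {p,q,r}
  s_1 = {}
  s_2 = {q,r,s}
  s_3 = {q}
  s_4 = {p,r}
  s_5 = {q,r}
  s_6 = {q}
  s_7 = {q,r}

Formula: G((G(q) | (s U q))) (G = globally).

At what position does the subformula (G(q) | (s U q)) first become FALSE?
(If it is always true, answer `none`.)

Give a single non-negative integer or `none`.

s_0={p,q,r}: (G(q) | (s U q))=True G(q)=False q=True (s U q)=True s=False
s_1={}: (G(q) | (s U q))=False G(q)=False q=False (s U q)=False s=False
s_2={q,r,s}: (G(q) | (s U q))=True G(q)=False q=True (s U q)=True s=True
s_3={q}: (G(q) | (s U q))=True G(q)=False q=True (s U q)=True s=False
s_4={p,r}: (G(q) | (s U q))=False G(q)=False q=False (s U q)=False s=False
s_5={q,r}: (G(q) | (s U q))=True G(q)=True q=True (s U q)=True s=False
s_6={q}: (G(q) | (s U q))=True G(q)=True q=True (s U q)=True s=False
s_7={q,r}: (G(q) | (s U q))=True G(q)=True q=True (s U q)=True s=False
G((G(q) | (s U q))) holds globally = False
First violation at position 1.

Answer: 1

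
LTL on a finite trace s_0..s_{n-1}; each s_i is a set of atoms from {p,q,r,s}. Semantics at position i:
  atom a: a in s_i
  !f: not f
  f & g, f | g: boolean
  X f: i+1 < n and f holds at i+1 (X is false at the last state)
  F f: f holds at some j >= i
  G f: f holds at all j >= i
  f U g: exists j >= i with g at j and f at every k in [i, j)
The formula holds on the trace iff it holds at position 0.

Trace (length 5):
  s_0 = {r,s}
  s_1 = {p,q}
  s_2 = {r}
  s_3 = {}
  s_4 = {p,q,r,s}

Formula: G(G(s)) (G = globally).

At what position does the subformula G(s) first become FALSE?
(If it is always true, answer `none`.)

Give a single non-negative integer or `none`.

Answer: 0

Derivation:
s_0={r,s}: G(s)=False s=True
s_1={p,q}: G(s)=False s=False
s_2={r}: G(s)=False s=False
s_3={}: G(s)=False s=False
s_4={p,q,r,s}: G(s)=True s=True
G(G(s)) holds globally = False
First violation at position 0.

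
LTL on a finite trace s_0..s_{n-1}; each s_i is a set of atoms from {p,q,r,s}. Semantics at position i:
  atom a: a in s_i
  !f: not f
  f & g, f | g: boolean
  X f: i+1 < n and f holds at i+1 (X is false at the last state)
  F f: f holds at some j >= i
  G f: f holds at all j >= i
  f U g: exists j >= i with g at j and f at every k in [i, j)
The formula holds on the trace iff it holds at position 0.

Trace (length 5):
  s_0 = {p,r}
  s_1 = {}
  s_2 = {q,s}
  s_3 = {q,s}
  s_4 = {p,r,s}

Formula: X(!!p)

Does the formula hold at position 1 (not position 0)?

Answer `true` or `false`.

Answer: false

Derivation:
s_0={p,r}: X(!!p)=False !!p=True !p=False p=True
s_1={}: X(!!p)=False !!p=False !p=True p=False
s_2={q,s}: X(!!p)=False !!p=False !p=True p=False
s_3={q,s}: X(!!p)=True !!p=False !p=True p=False
s_4={p,r,s}: X(!!p)=False !!p=True !p=False p=True
Evaluating at position 1: result = False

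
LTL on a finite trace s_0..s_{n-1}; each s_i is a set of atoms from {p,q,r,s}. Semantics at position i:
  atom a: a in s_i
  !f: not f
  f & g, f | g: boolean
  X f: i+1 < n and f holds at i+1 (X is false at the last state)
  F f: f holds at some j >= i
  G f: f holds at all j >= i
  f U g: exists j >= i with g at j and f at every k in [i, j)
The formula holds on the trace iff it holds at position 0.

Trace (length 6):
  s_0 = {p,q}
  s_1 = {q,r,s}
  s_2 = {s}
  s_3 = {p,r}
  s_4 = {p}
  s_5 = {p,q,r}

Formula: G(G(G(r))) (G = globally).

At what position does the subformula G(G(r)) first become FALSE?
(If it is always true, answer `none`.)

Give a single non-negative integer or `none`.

Answer: 0

Derivation:
s_0={p,q}: G(G(r))=False G(r)=False r=False
s_1={q,r,s}: G(G(r))=False G(r)=False r=True
s_2={s}: G(G(r))=False G(r)=False r=False
s_3={p,r}: G(G(r))=False G(r)=False r=True
s_4={p}: G(G(r))=False G(r)=False r=False
s_5={p,q,r}: G(G(r))=True G(r)=True r=True
G(G(G(r))) holds globally = False
First violation at position 0.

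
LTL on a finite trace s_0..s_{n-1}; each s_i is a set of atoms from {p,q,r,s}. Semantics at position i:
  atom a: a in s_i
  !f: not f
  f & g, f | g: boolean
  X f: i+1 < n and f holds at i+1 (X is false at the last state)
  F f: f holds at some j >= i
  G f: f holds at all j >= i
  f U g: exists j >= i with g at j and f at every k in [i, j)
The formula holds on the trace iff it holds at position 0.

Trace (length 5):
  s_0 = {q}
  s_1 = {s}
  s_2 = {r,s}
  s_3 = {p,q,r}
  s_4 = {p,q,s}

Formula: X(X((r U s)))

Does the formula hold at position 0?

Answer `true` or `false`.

s_0={q}: X(X((r U s)))=True X((r U s))=True (r U s)=False r=False s=False
s_1={s}: X(X((r U s)))=True X((r U s))=True (r U s)=True r=False s=True
s_2={r,s}: X(X((r U s)))=True X((r U s))=True (r U s)=True r=True s=True
s_3={p,q,r}: X(X((r U s)))=False X((r U s))=True (r U s)=True r=True s=False
s_4={p,q,s}: X(X((r U s)))=False X((r U s))=False (r U s)=True r=False s=True

Answer: true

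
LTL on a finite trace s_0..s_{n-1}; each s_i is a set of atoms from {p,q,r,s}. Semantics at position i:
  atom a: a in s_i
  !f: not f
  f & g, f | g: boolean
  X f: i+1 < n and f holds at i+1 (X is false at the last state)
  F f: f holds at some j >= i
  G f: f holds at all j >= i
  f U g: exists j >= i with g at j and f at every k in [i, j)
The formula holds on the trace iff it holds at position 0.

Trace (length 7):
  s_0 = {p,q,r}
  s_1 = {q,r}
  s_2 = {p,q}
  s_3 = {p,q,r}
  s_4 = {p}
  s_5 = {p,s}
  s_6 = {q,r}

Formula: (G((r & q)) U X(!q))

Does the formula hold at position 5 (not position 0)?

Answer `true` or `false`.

s_0={p,q,r}: (G((r & q)) U X(!q))=False G((r & q))=False (r & q)=True r=True q=True X(!q)=False !q=False
s_1={q,r}: (G((r & q)) U X(!q))=False G((r & q))=False (r & q)=True r=True q=True X(!q)=False !q=False
s_2={p,q}: (G((r & q)) U X(!q))=False G((r & q))=False (r & q)=False r=False q=True X(!q)=False !q=False
s_3={p,q,r}: (G((r & q)) U X(!q))=True G((r & q))=False (r & q)=True r=True q=True X(!q)=True !q=False
s_4={p}: (G((r & q)) U X(!q))=True G((r & q))=False (r & q)=False r=False q=False X(!q)=True !q=True
s_5={p,s}: (G((r & q)) U X(!q))=False G((r & q))=False (r & q)=False r=False q=False X(!q)=False !q=True
s_6={q,r}: (G((r & q)) U X(!q))=False G((r & q))=True (r & q)=True r=True q=True X(!q)=False !q=False
Evaluating at position 5: result = False

Answer: false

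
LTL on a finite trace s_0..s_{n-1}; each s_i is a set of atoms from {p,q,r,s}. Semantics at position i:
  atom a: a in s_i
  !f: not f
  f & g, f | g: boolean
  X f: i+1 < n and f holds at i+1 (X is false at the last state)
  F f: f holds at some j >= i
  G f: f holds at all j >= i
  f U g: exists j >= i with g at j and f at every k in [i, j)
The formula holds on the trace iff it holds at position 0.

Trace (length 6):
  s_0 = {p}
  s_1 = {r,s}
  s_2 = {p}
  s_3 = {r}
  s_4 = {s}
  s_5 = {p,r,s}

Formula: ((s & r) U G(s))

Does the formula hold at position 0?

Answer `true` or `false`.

Answer: false

Derivation:
s_0={p}: ((s & r) U G(s))=False (s & r)=False s=False r=False G(s)=False
s_1={r,s}: ((s & r) U G(s))=False (s & r)=True s=True r=True G(s)=False
s_2={p}: ((s & r) U G(s))=False (s & r)=False s=False r=False G(s)=False
s_3={r}: ((s & r) U G(s))=False (s & r)=False s=False r=True G(s)=False
s_4={s}: ((s & r) U G(s))=True (s & r)=False s=True r=False G(s)=True
s_5={p,r,s}: ((s & r) U G(s))=True (s & r)=True s=True r=True G(s)=True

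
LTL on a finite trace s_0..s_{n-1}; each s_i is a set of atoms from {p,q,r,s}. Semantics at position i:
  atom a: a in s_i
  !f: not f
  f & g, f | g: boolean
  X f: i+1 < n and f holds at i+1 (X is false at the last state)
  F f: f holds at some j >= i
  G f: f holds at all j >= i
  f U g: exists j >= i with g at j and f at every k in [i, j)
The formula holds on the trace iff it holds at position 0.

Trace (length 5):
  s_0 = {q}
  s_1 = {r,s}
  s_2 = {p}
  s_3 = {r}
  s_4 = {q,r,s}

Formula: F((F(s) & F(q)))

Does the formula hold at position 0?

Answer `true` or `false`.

s_0={q}: F((F(s) & F(q)))=True (F(s) & F(q))=True F(s)=True s=False F(q)=True q=True
s_1={r,s}: F((F(s) & F(q)))=True (F(s) & F(q))=True F(s)=True s=True F(q)=True q=False
s_2={p}: F((F(s) & F(q)))=True (F(s) & F(q))=True F(s)=True s=False F(q)=True q=False
s_3={r}: F((F(s) & F(q)))=True (F(s) & F(q))=True F(s)=True s=False F(q)=True q=False
s_4={q,r,s}: F((F(s) & F(q)))=True (F(s) & F(q))=True F(s)=True s=True F(q)=True q=True

Answer: true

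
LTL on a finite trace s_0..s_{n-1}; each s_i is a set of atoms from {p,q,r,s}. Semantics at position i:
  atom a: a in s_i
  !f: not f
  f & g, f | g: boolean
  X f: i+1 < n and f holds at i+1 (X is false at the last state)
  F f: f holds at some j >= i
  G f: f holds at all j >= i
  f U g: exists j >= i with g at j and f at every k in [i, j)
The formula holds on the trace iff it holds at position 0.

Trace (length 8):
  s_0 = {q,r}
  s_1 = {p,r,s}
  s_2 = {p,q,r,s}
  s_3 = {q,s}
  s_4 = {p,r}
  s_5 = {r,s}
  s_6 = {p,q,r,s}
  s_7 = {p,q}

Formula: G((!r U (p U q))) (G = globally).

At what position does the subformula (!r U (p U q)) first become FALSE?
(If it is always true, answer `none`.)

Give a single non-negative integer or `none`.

Answer: 4

Derivation:
s_0={q,r}: (!r U (p U q))=True !r=False r=True (p U q)=True p=False q=True
s_1={p,r,s}: (!r U (p U q))=True !r=False r=True (p U q)=True p=True q=False
s_2={p,q,r,s}: (!r U (p U q))=True !r=False r=True (p U q)=True p=True q=True
s_3={q,s}: (!r U (p U q))=True !r=True r=False (p U q)=True p=False q=True
s_4={p,r}: (!r U (p U q))=False !r=False r=True (p U q)=False p=True q=False
s_5={r,s}: (!r U (p U q))=False !r=False r=True (p U q)=False p=False q=False
s_6={p,q,r,s}: (!r U (p U q))=True !r=False r=True (p U q)=True p=True q=True
s_7={p,q}: (!r U (p U q))=True !r=True r=False (p U q)=True p=True q=True
G((!r U (p U q))) holds globally = False
First violation at position 4.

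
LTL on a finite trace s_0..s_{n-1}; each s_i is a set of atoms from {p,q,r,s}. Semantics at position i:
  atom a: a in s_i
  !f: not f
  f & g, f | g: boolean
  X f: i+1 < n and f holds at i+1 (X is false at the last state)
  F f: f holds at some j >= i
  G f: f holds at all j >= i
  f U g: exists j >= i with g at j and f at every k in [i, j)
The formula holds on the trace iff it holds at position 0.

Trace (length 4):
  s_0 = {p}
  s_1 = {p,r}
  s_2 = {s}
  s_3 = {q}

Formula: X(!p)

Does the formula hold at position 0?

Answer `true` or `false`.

Answer: false

Derivation:
s_0={p}: X(!p)=False !p=False p=True
s_1={p,r}: X(!p)=True !p=False p=True
s_2={s}: X(!p)=True !p=True p=False
s_3={q}: X(!p)=False !p=True p=False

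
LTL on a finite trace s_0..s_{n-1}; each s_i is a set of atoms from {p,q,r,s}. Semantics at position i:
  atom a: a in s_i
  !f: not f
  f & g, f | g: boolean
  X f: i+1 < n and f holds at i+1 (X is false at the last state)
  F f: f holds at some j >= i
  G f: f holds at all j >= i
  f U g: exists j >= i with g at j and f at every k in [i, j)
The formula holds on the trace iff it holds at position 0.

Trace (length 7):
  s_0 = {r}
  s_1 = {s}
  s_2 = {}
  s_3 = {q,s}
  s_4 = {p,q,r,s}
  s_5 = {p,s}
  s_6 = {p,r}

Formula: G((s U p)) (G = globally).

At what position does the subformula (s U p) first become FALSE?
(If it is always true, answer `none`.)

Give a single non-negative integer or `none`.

s_0={r}: (s U p)=False s=False p=False
s_1={s}: (s U p)=False s=True p=False
s_2={}: (s U p)=False s=False p=False
s_3={q,s}: (s U p)=True s=True p=False
s_4={p,q,r,s}: (s U p)=True s=True p=True
s_5={p,s}: (s U p)=True s=True p=True
s_6={p,r}: (s U p)=True s=False p=True
G((s U p)) holds globally = False
First violation at position 0.

Answer: 0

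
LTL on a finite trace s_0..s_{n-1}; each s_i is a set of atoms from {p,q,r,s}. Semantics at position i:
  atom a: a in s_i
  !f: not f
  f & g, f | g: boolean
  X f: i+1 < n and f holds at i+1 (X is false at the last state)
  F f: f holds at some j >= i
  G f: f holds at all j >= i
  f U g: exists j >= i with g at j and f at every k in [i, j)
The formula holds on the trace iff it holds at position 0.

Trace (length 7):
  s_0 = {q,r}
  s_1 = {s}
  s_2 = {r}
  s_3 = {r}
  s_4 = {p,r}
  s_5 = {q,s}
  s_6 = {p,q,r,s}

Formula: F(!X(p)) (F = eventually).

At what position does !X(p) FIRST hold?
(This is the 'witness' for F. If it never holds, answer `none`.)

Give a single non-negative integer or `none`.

Answer: 0

Derivation:
s_0={q,r}: !X(p)=True X(p)=False p=False
s_1={s}: !X(p)=True X(p)=False p=False
s_2={r}: !X(p)=True X(p)=False p=False
s_3={r}: !X(p)=False X(p)=True p=False
s_4={p,r}: !X(p)=True X(p)=False p=True
s_5={q,s}: !X(p)=False X(p)=True p=False
s_6={p,q,r,s}: !X(p)=True X(p)=False p=True
F(!X(p)) holds; first witness at position 0.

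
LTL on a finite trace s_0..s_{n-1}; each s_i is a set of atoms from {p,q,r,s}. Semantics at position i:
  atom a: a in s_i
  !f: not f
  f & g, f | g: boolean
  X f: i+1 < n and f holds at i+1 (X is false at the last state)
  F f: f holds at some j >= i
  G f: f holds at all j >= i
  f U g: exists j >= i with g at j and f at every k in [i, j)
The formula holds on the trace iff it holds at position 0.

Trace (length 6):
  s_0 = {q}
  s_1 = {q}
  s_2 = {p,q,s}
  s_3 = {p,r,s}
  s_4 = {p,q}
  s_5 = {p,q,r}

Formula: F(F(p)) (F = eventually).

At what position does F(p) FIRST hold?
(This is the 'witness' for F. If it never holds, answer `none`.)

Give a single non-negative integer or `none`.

Answer: 0

Derivation:
s_0={q}: F(p)=True p=False
s_1={q}: F(p)=True p=False
s_2={p,q,s}: F(p)=True p=True
s_3={p,r,s}: F(p)=True p=True
s_4={p,q}: F(p)=True p=True
s_5={p,q,r}: F(p)=True p=True
F(F(p)) holds; first witness at position 0.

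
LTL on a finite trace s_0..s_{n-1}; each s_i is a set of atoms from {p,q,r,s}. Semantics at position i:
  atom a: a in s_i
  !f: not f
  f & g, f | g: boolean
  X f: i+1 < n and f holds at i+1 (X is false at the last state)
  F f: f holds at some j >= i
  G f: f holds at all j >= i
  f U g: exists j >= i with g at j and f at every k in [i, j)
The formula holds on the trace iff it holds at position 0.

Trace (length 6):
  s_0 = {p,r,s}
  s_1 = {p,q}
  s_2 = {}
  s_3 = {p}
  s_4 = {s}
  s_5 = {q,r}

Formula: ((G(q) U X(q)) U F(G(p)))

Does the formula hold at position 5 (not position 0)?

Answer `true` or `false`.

s_0={p,r,s}: ((G(q) U X(q)) U F(G(p)))=False (G(q) U X(q))=True G(q)=False q=False X(q)=True F(G(p))=False G(p)=False p=True
s_1={p,q}: ((G(q) U X(q)) U F(G(p)))=False (G(q) U X(q))=False G(q)=False q=True X(q)=False F(G(p))=False G(p)=False p=True
s_2={}: ((G(q) U X(q)) U F(G(p)))=False (G(q) U X(q))=False G(q)=False q=False X(q)=False F(G(p))=False G(p)=False p=False
s_3={p}: ((G(q) U X(q)) U F(G(p)))=False (G(q) U X(q))=False G(q)=False q=False X(q)=False F(G(p))=False G(p)=False p=True
s_4={s}: ((G(q) U X(q)) U F(G(p)))=False (G(q) U X(q))=True G(q)=False q=False X(q)=True F(G(p))=False G(p)=False p=False
s_5={q,r}: ((G(q) U X(q)) U F(G(p)))=False (G(q) U X(q))=False G(q)=True q=True X(q)=False F(G(p))=False G(p)=False p=False
Evaluating at position 5: result = False

Answer: false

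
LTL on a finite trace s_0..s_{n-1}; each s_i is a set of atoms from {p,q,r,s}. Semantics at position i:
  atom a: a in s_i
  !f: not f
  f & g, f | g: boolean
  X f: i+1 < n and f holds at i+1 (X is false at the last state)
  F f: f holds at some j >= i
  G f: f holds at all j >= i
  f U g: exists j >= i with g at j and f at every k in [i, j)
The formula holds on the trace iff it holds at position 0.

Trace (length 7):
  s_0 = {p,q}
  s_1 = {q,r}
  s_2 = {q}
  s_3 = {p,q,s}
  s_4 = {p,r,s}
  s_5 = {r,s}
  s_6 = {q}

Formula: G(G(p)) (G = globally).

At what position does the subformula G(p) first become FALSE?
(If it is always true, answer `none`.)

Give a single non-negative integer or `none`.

s_0={p,q}: G(p)=False p=True
s_1={q,r}: G(p)=False p=False
s_2={q}: G(p)=False p=False
s_3={p,q,s}: G(p)=False p=True
s_4={p,r,s}: G(p)=False p=True
s_5={r,s}: G(p)=False p=False
s_6={q}: G(p)=False p=False
G(G(p)) holds globally = False
First violation at position 0.

Answer: 0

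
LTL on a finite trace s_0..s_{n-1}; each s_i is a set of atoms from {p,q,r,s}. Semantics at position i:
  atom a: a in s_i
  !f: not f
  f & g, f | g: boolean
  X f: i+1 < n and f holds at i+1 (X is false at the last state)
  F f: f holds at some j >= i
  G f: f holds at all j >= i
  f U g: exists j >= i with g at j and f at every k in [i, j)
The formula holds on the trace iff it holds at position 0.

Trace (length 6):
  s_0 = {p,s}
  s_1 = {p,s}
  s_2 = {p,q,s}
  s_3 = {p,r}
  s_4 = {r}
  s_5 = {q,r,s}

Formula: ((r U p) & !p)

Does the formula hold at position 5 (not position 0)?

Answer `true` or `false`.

Answer: false

Derivation:
s_0={p,s}: ((r U p) & !p)=False (r U p)=True r=False p=True !p=False
s_1={p,s}: ((r U p) & !p)=False (r U p)=True r=False p=True !p=False
s_2={p,q,s}: ((r U p) & !p)=False (r U p)=True r=False p=True !p=False
s_3={p,r}: ((r U p) & !p)=False (r U p)=True r=True p=True !p=False
s_4={r}: ((r U p) & !p)=False (r U p)=False r=True p=False !p=True
s_5={q,r,s}: ((r U p) & !p)=False (r U p)=False r=True p=False !p=True
Evaluating at position 5: result = False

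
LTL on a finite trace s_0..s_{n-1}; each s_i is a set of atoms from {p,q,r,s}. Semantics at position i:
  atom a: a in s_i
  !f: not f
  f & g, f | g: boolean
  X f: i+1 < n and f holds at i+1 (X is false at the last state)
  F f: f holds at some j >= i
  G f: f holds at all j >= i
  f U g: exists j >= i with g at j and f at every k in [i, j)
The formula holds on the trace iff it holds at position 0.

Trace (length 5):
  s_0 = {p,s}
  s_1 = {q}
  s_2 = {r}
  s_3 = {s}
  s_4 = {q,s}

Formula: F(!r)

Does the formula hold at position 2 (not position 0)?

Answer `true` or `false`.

Answer: true

Derivation:
s_0={p,s}: F(!r)=True !r=True r=False
s_1={q}: F(!r)=True !r=True r=False
s_2={r}: F(!r)=True !r=False r=True
s_3={s}: F(!r)=True !r=True r=False
s_4={q,s}: F(!r)=True !r=True r=False
Evaluating at position 2: result = True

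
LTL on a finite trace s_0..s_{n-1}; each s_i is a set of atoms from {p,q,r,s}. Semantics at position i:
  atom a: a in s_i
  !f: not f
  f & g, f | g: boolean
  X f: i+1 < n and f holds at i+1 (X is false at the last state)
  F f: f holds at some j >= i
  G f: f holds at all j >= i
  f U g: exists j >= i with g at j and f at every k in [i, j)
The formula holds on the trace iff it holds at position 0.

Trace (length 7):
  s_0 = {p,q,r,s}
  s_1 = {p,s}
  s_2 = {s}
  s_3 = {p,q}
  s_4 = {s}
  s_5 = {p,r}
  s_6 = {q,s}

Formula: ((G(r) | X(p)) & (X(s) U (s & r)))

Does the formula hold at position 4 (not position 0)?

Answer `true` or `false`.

Answer: false

Derivation:
s_0={p,q,r,s}: ((G(r) | X(p)) & (X(s) U (s & r)))=True (G(r) | X(p))=True G(r)=False r=True X(p)=True p=True (X(s) U (s & r))=True X(s)=True s=True (s & r)=True
s_1={p,s}: ((G(r) | X(p)) & (X(s) U (s & r)))=False (G(r) | X(p))=False G(r)=False r=False X(p)=False p=True (X(s) U (s & r))=False X(s)=True s=True (s & r)=False
s_2={s}: ((G(r) | X(p)) & (X(s) U (s & r)))=False (G(r) | X(p))=True G(r)=False r=False X(p)=True p=False (X(s) U (s & r))=False X(s)=False s=True (s & r)=False
s_3={p,q}: ((G(r) | X(p)) & (X(s) U (s & r)))=False (G(r) | X(p))=False G(r)=False r=False X(p)=False p=True (X(s) U (s & r))=False X(s)=True s=False (s & r)=False
s_4={s}: ((G(r) | X(p)) & (X(s) U (s & r)))=False (G(r) | X(p))=True G(r)=False r=False X(p)=True p=False (X(s) U (s & r))=False X(s)=False s=True (s & r)=False
s_5={p,r}: ((G(r) | X(p)) & (X(s) U (s & r)))=False (G(r) | X(p))=False G(r)=False r=True X(p)=False p=True (X(s) U (s & r))=False X(s)=True s=False (s & r)=False
s_6={q,s}: ((G(r) | X(p)) & (X(s) U (s & r)))=False (G(r) | X(p))=False G(r)=False r=False X(p)=False p=False (X(s) U (s & r))=False X(s)=False s=True (s & r)=False
Evaluating at position 4: result = False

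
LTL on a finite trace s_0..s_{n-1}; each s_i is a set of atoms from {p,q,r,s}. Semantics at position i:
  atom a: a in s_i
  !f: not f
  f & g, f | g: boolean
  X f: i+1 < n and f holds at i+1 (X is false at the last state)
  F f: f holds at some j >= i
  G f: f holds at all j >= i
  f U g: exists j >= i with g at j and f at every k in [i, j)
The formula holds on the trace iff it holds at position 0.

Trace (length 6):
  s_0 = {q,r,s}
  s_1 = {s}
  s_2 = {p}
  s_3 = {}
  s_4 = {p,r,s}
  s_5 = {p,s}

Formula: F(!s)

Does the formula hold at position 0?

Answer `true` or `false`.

Answer: true

Derivation:
s_0={q,r,s}: F(!s)=True !s=False s=True
s_1={s}: F(!s)=True !s=False s=True
s_2={p}: F(!s)=True !s=True s=False
s_3={}: F(!s)=True !s=True s=False
s_4={p,r,s}: F(!s)=False !s=False s=True
s_5={p,s}: F(!s)=False !s=False s=True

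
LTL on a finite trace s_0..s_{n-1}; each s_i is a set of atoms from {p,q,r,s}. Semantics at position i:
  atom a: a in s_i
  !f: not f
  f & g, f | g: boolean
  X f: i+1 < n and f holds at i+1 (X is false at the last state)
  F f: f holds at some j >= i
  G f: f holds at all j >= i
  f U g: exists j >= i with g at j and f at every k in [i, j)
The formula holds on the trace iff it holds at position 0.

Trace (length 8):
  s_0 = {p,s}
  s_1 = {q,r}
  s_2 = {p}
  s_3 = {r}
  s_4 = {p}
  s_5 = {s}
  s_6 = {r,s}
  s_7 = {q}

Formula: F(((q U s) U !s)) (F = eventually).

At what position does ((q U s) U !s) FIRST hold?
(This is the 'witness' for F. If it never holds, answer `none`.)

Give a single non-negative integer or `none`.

Answer: 0

Derivation:
s_0={p,s}: ((q U s) U !s)=True (q U s)=True q=False s=True !s=False
s_1={q,r}: ((q U s) U !s)=True (q U s)=False q=True s=False !s=True
s_2={p}: ((q U s) U !s)=True (q U s)=False q=False s=False !s=True
s_3={r}: ((q U s) U !s)=True (q U s)=False q=False s=False !s=True
s_4={p}: ((q U s) U !s)=True (q U s)=False q=False s=False !s=True
s_5={s}: ((q U s) U !s)=True (q U s)=True q=False s=True !s=False
s_6={r,s}: ((q U s) U !s)=True (q U s)=True q=False s=True !s=False
s_7={q}: ((q U s) U !s)=True (q U s)=False q=True s=False !s=True
F(((q U s) U !s)) holds; first witness at position 0.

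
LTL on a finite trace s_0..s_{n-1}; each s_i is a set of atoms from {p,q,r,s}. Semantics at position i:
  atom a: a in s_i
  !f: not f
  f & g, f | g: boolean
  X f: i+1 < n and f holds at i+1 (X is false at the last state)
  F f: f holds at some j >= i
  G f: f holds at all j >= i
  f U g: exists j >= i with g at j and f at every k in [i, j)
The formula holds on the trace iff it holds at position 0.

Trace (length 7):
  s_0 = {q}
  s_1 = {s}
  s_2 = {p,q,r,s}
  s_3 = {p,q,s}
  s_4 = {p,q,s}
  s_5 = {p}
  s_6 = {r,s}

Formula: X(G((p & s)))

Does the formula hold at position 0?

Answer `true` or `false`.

Answer: false

Derivation:
s_0={q}: X(G((p & s)))=False G((p & s))=False (p & s)=False p=False s=False
s_1={s}: X(G((p & s)))=False G((p & s))=False (p & s)=False p=False s=True
s_2={p,q,r,s}: X(G((p & s)))=False G((p & s))=False (p & s)=True p=True s=True
s_3={p,q,s}: X(G((p & s)))=False G((p & s))=False (p & s)=True p=True s=True
s_4={p,q,s}: X(G((p & s)))=False G((p & s))=False (p & s)=True p=True s=True
s_5={p}: X(G((p & s)))=False G((p & s))=False (p & s)=False p=True s=False
s_6={r,s}: X(G((p & s)))=False G((p & s))=False (p & s)=False p=False s=True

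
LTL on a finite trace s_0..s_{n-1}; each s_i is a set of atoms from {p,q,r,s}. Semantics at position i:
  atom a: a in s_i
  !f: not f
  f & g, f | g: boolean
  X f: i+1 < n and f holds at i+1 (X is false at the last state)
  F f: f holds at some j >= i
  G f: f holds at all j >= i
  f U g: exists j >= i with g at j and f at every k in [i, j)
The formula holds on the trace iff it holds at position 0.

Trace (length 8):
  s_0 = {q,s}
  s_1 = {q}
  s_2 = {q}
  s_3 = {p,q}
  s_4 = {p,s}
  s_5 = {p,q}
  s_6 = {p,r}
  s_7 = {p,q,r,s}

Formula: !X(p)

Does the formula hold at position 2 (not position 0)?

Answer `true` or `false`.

Answer: false

Derivation:
s_0={q,s}: !X(p)=True X(p)=False p=False
s_1={q}: !X(p)=True X(p)=False p=False
s_2={q}: !X(p)=False X(p)=True p=False
s_3={p,q}: !X(p)=False X(p)=True p=True
s_4={p,s}: !X(p)=False X(p)=True p=True
s_5={p,q}: !X(p)=False X(p)=True p=True
s_6={p,r}: !X(p)=False X(p)=True p=True
s_7={p,q,r,s}: !X(p)=True X(p)=False p=True
Evaluating at position 2: result = False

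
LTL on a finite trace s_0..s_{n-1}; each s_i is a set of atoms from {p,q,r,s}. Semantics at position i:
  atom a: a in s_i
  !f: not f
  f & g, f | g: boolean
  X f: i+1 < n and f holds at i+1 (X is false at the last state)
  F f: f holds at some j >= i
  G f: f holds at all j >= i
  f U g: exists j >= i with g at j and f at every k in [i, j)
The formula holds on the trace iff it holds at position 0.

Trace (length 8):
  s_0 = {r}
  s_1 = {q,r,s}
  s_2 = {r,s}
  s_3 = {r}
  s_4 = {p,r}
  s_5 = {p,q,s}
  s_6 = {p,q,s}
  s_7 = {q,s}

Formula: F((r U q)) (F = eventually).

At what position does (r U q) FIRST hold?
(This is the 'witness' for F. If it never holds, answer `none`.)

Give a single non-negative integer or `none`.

s_0={r}: (r U q)=True r=True q=False
s_1={q,r,s}: (r U q)=True r=True q=True
s_2={r,s}: (r U q)=True r=True q=False
s_3={r}: (r U q)=True r=True q=False
s_4={p,r}: (r U q)=True r=True q=False
s_5={p,q,s}: (r U q)=True r=False q=True
s_6={p,q,s}: (r U q)=True r=False q=True
s_7={q,s}: (r U q)=True r=False q=True
F((r U q)) holds; first witness at position 0.

Answer: 0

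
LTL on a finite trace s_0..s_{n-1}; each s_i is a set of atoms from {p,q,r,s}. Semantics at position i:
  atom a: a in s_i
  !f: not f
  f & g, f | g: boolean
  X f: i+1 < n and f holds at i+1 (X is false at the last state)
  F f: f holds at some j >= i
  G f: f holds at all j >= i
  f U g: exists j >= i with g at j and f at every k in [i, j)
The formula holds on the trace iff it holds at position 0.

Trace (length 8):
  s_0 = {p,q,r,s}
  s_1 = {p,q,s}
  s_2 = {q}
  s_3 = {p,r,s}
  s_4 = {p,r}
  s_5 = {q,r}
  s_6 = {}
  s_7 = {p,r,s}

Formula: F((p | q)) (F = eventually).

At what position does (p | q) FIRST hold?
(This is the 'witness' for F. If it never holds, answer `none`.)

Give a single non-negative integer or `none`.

Answer: 0

Derivation:
s_0={p,q,r,s}: (p | q)=True p=True q=True
s_1={p,q,s}: (p | q)=True p=True q=True
s_2={q}: (p | q)=True p=False q=True
s_3={p,r,s}: (p | q)=True p=True q=False
s_4={p,r}: (p | q)=True p=True q=False
s_5={q,r}: (p | q)=True p=False q=True
s_6={}: (p | q)=False p=False q=False
s_7={p,r,s}: (p | q)=True p=True q=False
F((p | q)) holds; first witness at position 0.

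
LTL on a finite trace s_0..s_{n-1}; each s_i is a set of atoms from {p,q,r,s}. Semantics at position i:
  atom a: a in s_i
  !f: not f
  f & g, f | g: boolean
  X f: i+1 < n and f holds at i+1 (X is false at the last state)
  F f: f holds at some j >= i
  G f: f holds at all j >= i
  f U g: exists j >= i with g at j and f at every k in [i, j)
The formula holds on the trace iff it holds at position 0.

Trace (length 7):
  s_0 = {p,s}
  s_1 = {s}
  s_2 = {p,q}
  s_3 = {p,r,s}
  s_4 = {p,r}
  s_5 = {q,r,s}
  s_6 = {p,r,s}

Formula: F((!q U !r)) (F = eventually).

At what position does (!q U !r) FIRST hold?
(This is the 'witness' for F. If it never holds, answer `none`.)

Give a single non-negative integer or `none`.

s_0={p,s}: (!q U !r)=True !q=True q=False !r=True r=False
s_1={s}: (!q U !r)=True !q=True q=False !r=True r=False
s_2={p,q}: (!q U !r)=True !q=False q=True !r=True r=False
s_3={p,r,s}: (!q U !r)=False !q=True q=False !r=False r=True
s_4={p,r}: (!q U !r)=False !q=True q=False !r=False r=True
s_5={q,r,s}: (!q U !r)=False !q=False q=True !r=False r=True
s_6={p,r,s}: (!q U !r)=False !q=True q=False !r=False r=True
F((!q U !r)) holds; first witness at position 0.

Answer: 0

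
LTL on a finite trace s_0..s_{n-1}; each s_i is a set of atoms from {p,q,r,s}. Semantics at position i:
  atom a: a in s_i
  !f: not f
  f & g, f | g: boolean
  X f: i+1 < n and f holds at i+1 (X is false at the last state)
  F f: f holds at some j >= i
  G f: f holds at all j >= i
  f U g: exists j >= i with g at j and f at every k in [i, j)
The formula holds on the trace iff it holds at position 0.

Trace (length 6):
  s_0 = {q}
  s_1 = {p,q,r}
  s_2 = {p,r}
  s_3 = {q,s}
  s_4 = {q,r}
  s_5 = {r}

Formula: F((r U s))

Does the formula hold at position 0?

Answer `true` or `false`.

Answer: true

Derivation:
s_0={q}: F((r U s))=True (r U s)=False r=False s=False
s_1={p,q,r}: F((r U s))=True (r U s)=True r=True s=False
s_2={p,r}: F((r U s))=True (r U s)=True r=True s=False
s_3={q,s}: F((r U s))=True (r U s)=True r=False s=True
s_4={q,r}: F((r U s))=False (r U s)=False r=True s=False
s_5={r}: F((r U s))=False (r U s)=False r=True s=False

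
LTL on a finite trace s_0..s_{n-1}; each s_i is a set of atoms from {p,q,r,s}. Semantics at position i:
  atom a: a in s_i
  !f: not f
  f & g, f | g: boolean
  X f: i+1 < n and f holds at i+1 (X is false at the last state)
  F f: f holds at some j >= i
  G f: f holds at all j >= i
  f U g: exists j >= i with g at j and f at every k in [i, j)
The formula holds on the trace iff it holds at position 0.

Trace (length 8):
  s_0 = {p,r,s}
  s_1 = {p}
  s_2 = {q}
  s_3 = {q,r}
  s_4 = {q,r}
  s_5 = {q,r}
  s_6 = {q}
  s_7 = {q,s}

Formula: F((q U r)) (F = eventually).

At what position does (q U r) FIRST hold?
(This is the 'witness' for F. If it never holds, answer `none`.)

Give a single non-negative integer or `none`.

s_0={p,r,s}: (q U r)=True q=False r=True
s_1={p}: (q U r)=False q=False r=False
s_2={q}: (q U r)=True q=True r=False
s_3={q,r}: (q U r)=True q=True r=True
s_4={q,r}: (q U r)=True q=True r=True
s_5={q,r}: (q U r)=True q=True r=True
s_6={q}: (q U r)=False q=True r=False
s_7={q,s}: (q U r)=False q=True r=False
F((q U r)) holds; first witness at position 0.

Answer: 0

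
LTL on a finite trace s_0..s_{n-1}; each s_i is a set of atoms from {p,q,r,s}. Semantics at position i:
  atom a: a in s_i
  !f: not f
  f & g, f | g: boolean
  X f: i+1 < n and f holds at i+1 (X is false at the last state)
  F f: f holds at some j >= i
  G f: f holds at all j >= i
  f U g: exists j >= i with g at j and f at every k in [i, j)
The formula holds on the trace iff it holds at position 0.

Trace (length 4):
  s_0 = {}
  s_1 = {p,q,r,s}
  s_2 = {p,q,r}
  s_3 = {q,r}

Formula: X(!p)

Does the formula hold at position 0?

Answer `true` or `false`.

s_0={}: X(!p)=False !p=True p=False
s_1={p,q,r,s}: X(!p)=False !p=False p=True
s_2={p,q,r}: X(!p)=True !p=False p=True
s_3={q,r}: X(!p)=False !p=True p=False

Answer: false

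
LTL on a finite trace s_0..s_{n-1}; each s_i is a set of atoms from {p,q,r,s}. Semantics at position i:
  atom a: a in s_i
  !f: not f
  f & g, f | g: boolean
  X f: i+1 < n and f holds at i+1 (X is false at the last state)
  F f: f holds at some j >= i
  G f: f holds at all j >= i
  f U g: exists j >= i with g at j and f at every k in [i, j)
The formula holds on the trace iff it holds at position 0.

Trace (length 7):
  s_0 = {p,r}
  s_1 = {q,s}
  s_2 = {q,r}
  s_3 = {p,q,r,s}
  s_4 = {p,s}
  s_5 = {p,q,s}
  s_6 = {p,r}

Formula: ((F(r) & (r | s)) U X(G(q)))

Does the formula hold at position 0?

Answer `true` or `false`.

Answer: false

Derivation:
s_0={p,r}: ((F(r) & (r | s)) U X(G(q)))=False (F(r) & (r | s))=True F(r)=True r=True (r | s)=True s=False X(G(q))=False G(q)=False q=False
s_1={q,s}: ((F(r) & (r | s)) U X(G(q)))=False (F(r) & (r | s))=True F(r)=True r=False (r | s)=True s=True X(G(q))=False G(q)=False q=True
s_2={q,r}: ((F(r) & (r | s)) U X(G(q)))=False (F(r) & (r | s))=True F(r)=True r=True (r | s)=True s=False X(G(q))=False G(q)=False q=True
s_3={p,q,r,s}: ((F(r) & (r | s)) U X(G(q)))=False (F(r) & (r | s))=True F(r)=True r=True (r | s)=True s=True X(G(q))=False G(q)=False q=True
s_4={p,s}: ((F(r) & (r | s)) U X(G(q)))=False (F(r) & (r | s))=True F(r)=True r=False (r | s)=True s=True X(G(q))=False G(q)=False q=False
s_5={p,q,s}: ((F(r) & (r | s)) U X(G(q)))=False (F(r) & (r | s))=True F(r)=True r=False (r | s)=True s=True X(G(q))=False G(q)=False q=True
s_6={p,r}: ((F(r) & (r | s)) U X(G(q)))=False (F(r) & (r | s))=True F(r)=True r=True (r | s)=True s=False X(G(q))=False G(q)=False q=False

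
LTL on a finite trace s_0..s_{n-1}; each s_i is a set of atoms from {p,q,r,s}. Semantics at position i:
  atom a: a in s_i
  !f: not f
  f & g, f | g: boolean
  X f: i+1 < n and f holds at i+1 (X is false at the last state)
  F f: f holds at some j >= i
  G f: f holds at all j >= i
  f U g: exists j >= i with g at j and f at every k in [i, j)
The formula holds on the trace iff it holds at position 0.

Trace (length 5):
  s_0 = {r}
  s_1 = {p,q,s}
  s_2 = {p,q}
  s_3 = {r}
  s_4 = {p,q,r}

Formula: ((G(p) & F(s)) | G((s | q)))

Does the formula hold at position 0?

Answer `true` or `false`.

s_0={r}: ((G(p) & F(s)) | G((s | q)))=False (G(p) & F(s))=False G(p)=False p=False F(s)=True s=False G((s | q))=False (s | q)=False q=False
s_1={p,q,s}: ((G(p) & F(s)) | G((s | q)))=False (G(p) & F(s))=False G(p)=False p=True F(s)=True s=True G((s | q))=False (s | q)=True q=True
s_2={p,q}: ((G(p) & F(s)) | G((s | q)))=False (G(p) & F(s))=False G(p)=False p=True F(s)=False s=False G((s | q))=False (s | q)=True q=True
s_3={r}: ((G(p) & F(s)) | G((s | q)))=False (G(p) & F(s))=False G(p)=False p=False F(s)=False s=False G((s | q))=False (s | q)=False q=False
s_4={p,q,r}: ((G(p) & F(s)) | G((s | q)))=True (G(p) & F(s))=False G(p)=True p=True F(s)=False s=False G((s | q))=True (s | q)=True q=True

Answer: false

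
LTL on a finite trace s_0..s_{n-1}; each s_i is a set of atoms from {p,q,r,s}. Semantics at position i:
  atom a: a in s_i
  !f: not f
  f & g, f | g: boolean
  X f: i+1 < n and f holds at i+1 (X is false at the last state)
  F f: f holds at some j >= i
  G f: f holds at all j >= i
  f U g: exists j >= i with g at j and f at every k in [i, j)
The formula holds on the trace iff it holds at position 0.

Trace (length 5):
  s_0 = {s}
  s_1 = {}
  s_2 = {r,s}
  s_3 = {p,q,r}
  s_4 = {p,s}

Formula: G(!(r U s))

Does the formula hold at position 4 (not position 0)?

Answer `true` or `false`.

Answer: false

Derivation:
s_0={s}: G(!(r U s))=False !(r U s)=False (r U s)=True r=False s=True
s_1={}: G(!(r U s))=False !(r U s)=True (r U s)=False r=False s=False
s_2={r,s}: G(!(r U s))=False !(r U s)=False (r U s)=True r=True s=True
s_3={p,q,r}: G(!(r U s))=False !(r U s)=False (r U s)=True r=True s=False
s_4={p,s}: G(!(r U s))=False !(r U s)=False (r U s)=True r=False s=True
Evaluating at position 4: result = False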